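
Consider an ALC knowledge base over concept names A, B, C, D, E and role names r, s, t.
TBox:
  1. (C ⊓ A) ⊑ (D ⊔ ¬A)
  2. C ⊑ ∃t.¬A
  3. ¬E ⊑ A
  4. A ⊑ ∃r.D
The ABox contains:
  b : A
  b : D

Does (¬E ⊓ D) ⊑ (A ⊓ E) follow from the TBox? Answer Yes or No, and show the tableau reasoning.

No

1. (¬E ⊓ D) ⊑ (A ⊓ E)  ⇔  ((¬E ⊓ D) ⊓ (¬A ⊔ ¬E)) unsat w.r.t. T
   apply at x₀: ¬E⊑A
   open: L(x₀) ⊇ {A, D, ¬C, ¬E, ∃r.D} (+ ∃-successors)
2. Hence (¬E ⊓ D) ⊑ (A ⊓ E): not entailed.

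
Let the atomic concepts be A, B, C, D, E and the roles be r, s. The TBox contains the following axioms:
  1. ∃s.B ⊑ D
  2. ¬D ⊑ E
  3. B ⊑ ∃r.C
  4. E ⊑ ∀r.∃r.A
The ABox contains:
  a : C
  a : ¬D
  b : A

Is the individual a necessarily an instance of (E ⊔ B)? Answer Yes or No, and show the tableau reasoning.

Yes

1. a : (E ⊔ B)?  L(a) = {C, ¬D} ∪ {(¬E ⊓ ¬B)}
   clash {E, ¬E} at a — a ∈ (E ⊔ B)
2. Hence a : (E ⊔ B): entailed.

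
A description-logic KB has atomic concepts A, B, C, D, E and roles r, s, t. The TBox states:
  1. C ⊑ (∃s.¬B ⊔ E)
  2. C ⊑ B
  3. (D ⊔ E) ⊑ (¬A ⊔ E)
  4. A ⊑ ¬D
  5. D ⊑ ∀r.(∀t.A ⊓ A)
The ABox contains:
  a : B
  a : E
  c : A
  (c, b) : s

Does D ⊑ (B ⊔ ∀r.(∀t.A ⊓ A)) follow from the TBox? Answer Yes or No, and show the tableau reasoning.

Yes

1. D ⊑ (B ⊔ ∀r.(∀t.A ⊓ A))  ⇔  (D ⊓ (¬B ⊓ ∃r.(∃t.¬A ⊔ ¬A))) unsat w.r.t. T
   all branches close; clash {D, ¬D} at x₀
2. Hence D ⊑ (B ⊔ ∀r.(∀t.A ⊓ A)): entailed.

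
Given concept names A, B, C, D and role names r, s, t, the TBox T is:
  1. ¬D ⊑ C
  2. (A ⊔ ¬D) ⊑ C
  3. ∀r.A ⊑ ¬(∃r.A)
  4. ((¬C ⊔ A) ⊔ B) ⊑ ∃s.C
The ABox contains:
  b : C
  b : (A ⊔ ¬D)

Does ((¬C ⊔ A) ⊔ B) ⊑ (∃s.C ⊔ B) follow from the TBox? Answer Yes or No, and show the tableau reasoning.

1. ((¬C ⊔ A) ⊔ B) ⊑ (∃s.C ⊔ B)  ⇔  (((¬C ⊔ A) ⊔ B) ⊓ (∀s.¬C ⊓ ¬B)) unsat w.r.t. T
   all branches close; clash {B, ¬B} at x₀
2. Hence ((¬C ⊔ A) ⊔ B) ⊑ (∃s.C ⊔ B): entailed.

Yes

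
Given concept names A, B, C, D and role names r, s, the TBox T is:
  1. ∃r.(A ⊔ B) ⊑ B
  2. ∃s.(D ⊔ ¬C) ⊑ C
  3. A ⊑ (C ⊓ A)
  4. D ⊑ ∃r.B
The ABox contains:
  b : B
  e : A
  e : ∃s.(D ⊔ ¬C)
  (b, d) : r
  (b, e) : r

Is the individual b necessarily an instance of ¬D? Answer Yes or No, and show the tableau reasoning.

No

1. b : ¬D?  L(b) = {B} ∪ {D}
   apply at b: D⊑∃r.B
   open: L(b) ⊇ {B, D, ¬A, ∀s.(¬D ⊓ C), ∃r.B} (+ ∃-successors) — b ∉ ¬D possible
2. Hence b : ¬D: not entailed.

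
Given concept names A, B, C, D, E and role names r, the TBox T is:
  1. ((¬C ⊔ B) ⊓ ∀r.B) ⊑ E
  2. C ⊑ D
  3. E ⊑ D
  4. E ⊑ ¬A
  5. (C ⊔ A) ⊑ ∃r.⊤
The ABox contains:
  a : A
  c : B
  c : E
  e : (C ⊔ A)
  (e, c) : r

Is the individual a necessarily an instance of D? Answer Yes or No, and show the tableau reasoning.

1. a : D?  L(a) = {A} ∪ {¬D}
   open: L(a) ⊇ {A, ¬C, ¬D, ¬E, ∃r.¬B, …} (+ ∃-successors) — a ∉ D possible
2. Hence a : D: not entailed.

No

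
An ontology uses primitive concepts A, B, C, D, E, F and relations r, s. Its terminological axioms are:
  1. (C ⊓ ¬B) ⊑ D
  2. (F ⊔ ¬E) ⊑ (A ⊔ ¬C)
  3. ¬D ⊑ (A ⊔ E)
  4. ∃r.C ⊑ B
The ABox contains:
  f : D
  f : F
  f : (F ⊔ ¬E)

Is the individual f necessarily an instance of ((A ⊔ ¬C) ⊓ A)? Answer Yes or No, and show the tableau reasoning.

No

1. f : ((A ⊔ ¬C) ⊓ A)?  L(f) = {D, F, (F ⊔ ¬E)} ∪ {((¬A ⊓ C) ⊔ ¬A)}
   apply at f: (F ⊔ ¬E)⊑(A ⊔ ¬C)
   open: L(f) ⊇ {D, F, ¬A, ¬C, ∀r.¬C} — f ∉ ((A ⊔ ¬C) ⊓ A) possible
2. Hence f : ((A ⊔ ¬C) ⊓ A): not entailed.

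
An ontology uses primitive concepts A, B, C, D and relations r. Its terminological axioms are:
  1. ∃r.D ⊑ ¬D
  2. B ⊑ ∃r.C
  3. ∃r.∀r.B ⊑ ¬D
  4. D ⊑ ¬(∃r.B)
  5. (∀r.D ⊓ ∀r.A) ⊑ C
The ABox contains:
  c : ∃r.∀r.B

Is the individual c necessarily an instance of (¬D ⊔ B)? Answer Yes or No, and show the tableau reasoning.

1. c : (¬D ⊔ B)?  L(c) = {∃r.∀r.B} ∪ {(D ⊓ ¬B)}
   clash {D, ¬D} at c — c ∈ (¬D ⊔ B)
2. Hence c : (¬D ⊔ B): entailed.

Yes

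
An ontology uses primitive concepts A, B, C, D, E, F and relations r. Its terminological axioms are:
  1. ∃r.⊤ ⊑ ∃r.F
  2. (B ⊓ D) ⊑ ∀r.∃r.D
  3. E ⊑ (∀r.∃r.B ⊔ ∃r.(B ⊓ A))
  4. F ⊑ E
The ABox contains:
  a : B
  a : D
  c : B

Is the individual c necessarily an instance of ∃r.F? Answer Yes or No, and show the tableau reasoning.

No

1. c : ∃r.F?  L(c) = {B} ∪ {∀r.¬F}
   open: L(c) ⊇ {B, ¬D, ¬E, ¬F, ∀r.¬F, …} — c ∉ ∃r.F possible
2. Hence c : ∃r.F: not entailed.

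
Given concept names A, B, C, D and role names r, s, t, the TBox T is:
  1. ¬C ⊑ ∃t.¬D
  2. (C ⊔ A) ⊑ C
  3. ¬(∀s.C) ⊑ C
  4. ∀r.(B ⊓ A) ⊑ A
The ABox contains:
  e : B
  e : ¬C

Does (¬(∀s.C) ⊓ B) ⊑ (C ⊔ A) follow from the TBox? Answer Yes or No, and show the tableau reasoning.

Yes

1. (¬(∀s.C) ⊓ B) ⊑ (C ⊔ A)  ⇔  ((∃s.¬C ⊓ B) ⊓ (¬C ⊓ ¬A)) unsat w.r.t. T
   all branches close; clash {C, ¬C} at x₀
2. Hence (¬(∀s.C) ⊓ B) ⊑ (C ⊔ A): entailed.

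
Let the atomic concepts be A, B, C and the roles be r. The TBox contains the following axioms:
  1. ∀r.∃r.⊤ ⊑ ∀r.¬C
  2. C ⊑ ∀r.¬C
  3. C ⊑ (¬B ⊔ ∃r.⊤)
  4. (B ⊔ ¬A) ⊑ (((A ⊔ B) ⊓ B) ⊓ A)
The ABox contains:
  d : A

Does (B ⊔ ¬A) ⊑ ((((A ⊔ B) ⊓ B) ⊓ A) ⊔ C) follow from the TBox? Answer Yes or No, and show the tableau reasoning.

1. (B ⊔ ¬A) ⊑ ((((A ⊔ B) ⊓ B) ⊓ A) ⊔ C)  ⇔  ((B ⊔ ¬A) ⊓ ((((¬A ⊓ ¬B) ⊔ ¬B) ⊔ ¬A) ⊓ ¬C)) unsat w.r.t. T
   all branches close; clash {A, ¬A} at x₀
2. Hence (B ⊔ ¬A) ⊑ ((((A ⊔ B) ⊓ B) ⊓ A) ⊔ C): entailed.

Yes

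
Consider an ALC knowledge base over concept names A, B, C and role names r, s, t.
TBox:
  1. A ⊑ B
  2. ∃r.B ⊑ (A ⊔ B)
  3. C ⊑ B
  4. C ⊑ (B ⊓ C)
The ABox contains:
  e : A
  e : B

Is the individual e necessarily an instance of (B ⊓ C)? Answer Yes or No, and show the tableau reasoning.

No

1. e : (B ⊓ C)?  L(e) = {A, B} ∪ {(¬B ⊔ ¬C)}
   open: L(e) ⊇ {A, B, ¬C, ∀r.¬B} — e ∉ (B ⊓ C) possible
2. Hence e : (B ⊓ C): not entailed.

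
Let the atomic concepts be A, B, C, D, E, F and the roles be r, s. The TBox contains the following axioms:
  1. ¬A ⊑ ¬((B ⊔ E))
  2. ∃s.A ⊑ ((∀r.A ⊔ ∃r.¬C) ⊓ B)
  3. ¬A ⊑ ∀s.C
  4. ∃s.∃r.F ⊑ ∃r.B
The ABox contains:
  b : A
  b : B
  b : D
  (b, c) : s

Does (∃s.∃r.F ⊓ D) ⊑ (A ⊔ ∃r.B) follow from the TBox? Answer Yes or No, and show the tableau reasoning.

Yes

1. (∃s.∃r.F ⊓ D) ⊑ (A ⊔ ∃r.B)  ⇔  ((∃s.∃r.F ⊓ D) ⊓ (¬A ⊓ ∀r.¬B)) unsat w.r.t. T
   all branches close; clash {B, ¬B} at x₀
2. Hence (∃s.∃r.F ⊓ D) ⊑ (A ⊔ ∃r.B): entailed.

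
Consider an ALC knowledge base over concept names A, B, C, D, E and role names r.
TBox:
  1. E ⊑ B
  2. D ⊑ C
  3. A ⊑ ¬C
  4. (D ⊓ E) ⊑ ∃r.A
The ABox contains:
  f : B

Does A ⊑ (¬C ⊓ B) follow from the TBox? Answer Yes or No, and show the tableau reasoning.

1. A ⊑ (¬C ⊓ B)  ⇔  (A ⊓ (C ⊔ ¬B)) unsat w.r.t. T
   apply at x₀: A⊑¬C
   open: L(x₀) ⊇ {A, ¬B, ¬C, ¬D, ¬E}
2. Hence A ⊑ (¬C ⊓ B): not entailed.

No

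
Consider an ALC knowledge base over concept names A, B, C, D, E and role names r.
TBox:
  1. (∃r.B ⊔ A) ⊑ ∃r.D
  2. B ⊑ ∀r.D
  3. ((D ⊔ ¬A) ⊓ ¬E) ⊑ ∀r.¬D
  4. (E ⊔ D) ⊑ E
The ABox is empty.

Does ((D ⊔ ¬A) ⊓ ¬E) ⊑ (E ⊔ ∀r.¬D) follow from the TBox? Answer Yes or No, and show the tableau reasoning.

Yes

1. ((D ⊔ ¬A) ⊓ ¬E) ⊑ (E ⊔ ∀r.¬D)  ⇔  (((D ⊔ ¬A) ⊓ ¬E) ⊓ (¬E ⊓ ∃r.D)) unsat w.r.t. T
   all branches close; clash {E, ¬E} at x₀
2. Hence ((D ⊔ ¬A) ⊓ ¬E) ⊑ (E ⊔ ∀r.¬D): entailed.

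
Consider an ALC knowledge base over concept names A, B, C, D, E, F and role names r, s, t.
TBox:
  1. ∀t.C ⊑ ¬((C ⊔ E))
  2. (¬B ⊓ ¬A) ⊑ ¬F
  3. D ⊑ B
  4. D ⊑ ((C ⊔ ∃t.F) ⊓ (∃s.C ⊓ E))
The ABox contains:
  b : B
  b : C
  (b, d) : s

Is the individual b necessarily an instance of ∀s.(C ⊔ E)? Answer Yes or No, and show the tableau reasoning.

1. b : ∀s.(C ⊔ E)?  L(b) = {B, C} ∪ {∃s.(¬C ⊓ ¬E)}
   open: L(b) ⊇ {B, C, ¬D, ∃s.(¬C ⊓ ¬E), ∃t.¬C} (+ ∃-successors) — b ∉ ∀s.(C ⊔ E) possible
2. Hence b : ∀s.(C ⊔ E): not entailed.

No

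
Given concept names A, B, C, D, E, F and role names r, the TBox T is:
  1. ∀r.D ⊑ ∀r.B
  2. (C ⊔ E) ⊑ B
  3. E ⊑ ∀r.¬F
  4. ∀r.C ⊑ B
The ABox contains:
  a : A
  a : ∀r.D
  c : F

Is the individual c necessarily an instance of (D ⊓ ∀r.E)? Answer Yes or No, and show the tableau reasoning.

No

1. c : (D ⊓ ∀r.E)?  L(c) = {F} ∪ {(¬D ⊔ ∃r.¬E)}
   open: L(c) ⊇ {F, ¬C, ¬D, ¬E, ∃r.¬C, …} (+ ∃-successors) — c ∉ (D ⊓ ∀r.E) possible
2. Hence c : (D ⊓ ∀r.E): not entailed.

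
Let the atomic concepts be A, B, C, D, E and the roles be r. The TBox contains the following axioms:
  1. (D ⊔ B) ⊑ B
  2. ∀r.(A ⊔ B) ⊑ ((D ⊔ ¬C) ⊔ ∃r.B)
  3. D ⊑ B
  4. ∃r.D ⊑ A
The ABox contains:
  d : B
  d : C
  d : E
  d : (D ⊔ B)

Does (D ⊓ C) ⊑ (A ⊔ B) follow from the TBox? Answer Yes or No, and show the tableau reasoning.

Yes

1. (D ⊓ C) ⊑ (A ⊔ B)  ⇔  ((D ⊓ C) ⊓ (¬A ⊓ ¬B)) unsat w.r.t. T
   all branches close; clash {B, ¬B} at x₀
2. Hence (D ⊓ C) ⊑ (A ⊔ B): entailed.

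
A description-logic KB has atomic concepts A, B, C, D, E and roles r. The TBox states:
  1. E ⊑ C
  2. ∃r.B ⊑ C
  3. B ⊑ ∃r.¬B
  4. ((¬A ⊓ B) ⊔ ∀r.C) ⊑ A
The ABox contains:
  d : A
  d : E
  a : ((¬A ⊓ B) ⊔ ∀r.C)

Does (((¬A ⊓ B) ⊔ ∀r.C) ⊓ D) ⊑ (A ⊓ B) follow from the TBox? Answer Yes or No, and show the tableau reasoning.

1. (((¬A ⊓ B) ⊔ ∀r.C) ⊓ D) ⊑ (A ⊓ B)  ⇔  ((((¬A ⊓ B) ⊔ ∀r.C) ⊓ D) ⊓ (¬A ⊔ ¬B)) unsat w.r.t. T
   apply at x₀: ((¬A ⊓ B) ⊔ ∀r.C)⊑A
   open: L(x₀) ⊇ {A, D, ¬B, ¬E, ∀r.C, …}
2. Hence (((¬A ⊓ B) ⊔ ∀r.C) ⊓ D) ⊑ (A ⊓ B): not entailed.

No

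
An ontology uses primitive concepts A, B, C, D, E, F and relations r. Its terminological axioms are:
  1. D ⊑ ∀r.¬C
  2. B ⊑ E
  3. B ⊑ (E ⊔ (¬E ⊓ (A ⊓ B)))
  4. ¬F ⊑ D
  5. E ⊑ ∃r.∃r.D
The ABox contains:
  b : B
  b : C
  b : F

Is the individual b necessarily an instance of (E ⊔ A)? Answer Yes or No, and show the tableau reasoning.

Yes

1. b : (E ⊔ A)?  L(b) = {B, C, F} ∪ {(¬E ⊓ ¬A)}
   clash {E, ¬E} at b — b ∈ (E ⊔ A)
2. Hence b : (E ⊔ A): entailed.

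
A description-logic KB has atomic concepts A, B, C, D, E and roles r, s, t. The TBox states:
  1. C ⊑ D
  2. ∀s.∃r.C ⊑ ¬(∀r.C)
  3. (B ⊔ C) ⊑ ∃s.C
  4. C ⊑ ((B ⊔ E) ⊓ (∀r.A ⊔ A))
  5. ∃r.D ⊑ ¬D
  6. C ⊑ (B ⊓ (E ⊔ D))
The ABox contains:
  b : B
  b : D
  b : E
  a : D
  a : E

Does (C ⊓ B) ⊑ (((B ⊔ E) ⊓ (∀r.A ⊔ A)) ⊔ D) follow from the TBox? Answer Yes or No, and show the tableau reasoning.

1. (C ⊓ B) ⊑ (((B ⊔ E) ⊓ (∀r.A ⊔ A)) ⊔ D)  ⇔  ((C ⊓ B) ⊓ (((¬B ⊓ ¬E) ⊔ (∃r.¬A ⊓ ¬A)) ⊓ ¬D)) unsat w.r.t. T
   all branches close; clash {D, ¬D} at x₀
2. Hence (C ⊓ B) ⊑ (((B ⊔ E) ⊓ (∀r.A ⊔ A)) ⊔ D): entailed.

Yes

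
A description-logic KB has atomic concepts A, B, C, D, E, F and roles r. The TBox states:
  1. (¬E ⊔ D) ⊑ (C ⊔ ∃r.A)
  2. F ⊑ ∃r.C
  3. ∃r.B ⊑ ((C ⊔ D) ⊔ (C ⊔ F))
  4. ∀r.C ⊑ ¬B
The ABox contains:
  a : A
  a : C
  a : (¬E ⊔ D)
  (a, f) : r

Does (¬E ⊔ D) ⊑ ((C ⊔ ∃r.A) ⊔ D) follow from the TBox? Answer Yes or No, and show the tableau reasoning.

Yes

1. (¬E ⊔ D) ⊑ ((C ⊔ ∃r.A) ⊔ D)  ⇔  ((¬E ⊔ D) ⊓ ((¬C ⊓ ∀r.¬A) ⊓ ¬D)) unsat w.r.t. T
   all branches close; clash {D, ¬D} at x₀
2. Hence (¬E ⊔ D) ⊑ ((C ⊔ ∃r.A) ⊔ D): entailed.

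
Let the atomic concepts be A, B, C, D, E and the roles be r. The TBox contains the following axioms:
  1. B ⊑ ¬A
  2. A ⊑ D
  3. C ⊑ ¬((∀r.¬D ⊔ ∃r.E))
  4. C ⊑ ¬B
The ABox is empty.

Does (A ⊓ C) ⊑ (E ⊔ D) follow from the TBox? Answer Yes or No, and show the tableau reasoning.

Yes

1. (A ⊓ C) ⊑ (E ⊔ D)  ⇔  ((A ⊓ C) ⊓ (¬E ⊓ ¬D)) unsat w.r.t. T
   all branches close; clash {D, ¬D} at x₀
2. Hence (A ⊓ C) ⊑ (E ⊔ D): entailed.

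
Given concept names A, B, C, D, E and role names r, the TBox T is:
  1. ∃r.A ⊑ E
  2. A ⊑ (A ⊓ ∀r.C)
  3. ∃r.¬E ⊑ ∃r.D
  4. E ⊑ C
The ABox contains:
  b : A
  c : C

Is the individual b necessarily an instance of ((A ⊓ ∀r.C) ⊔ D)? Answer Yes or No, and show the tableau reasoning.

1. b : ((A ⊓ ∀r.C) ⊔ D)?  L(b) = {A} ∪ {((¬A ⊔ ∃r.¬C) ⊓ ¬D)}
   clash {C, ¬C} at an ∃-successor — b ∈ ((A ⊓ ∀r.C) ⊔ D)
2. Hence b : ((A ⊓ ∀r.C) ⊔ D): entailed.

Yes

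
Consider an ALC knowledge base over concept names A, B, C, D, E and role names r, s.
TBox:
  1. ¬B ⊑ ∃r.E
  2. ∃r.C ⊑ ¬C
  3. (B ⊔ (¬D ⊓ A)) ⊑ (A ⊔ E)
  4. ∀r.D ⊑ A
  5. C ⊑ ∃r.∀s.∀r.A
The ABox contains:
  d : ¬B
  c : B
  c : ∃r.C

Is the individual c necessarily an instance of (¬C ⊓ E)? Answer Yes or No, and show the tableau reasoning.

1. c : (¬C ⊓ E)?  L(c) = {B, ∃r.C} ∪ {(C ⊔ ¬E)}
   apply at c: ∃r.C⊑¬C
   open: L(c) ⊇ {A, B, ¬C, ¬E, ∃r.C, …} (+ ∃-successors) — c ∉ (¬C ⊓ E) possible
2. Hence c : (¬C ⊓ E): not entailed.

No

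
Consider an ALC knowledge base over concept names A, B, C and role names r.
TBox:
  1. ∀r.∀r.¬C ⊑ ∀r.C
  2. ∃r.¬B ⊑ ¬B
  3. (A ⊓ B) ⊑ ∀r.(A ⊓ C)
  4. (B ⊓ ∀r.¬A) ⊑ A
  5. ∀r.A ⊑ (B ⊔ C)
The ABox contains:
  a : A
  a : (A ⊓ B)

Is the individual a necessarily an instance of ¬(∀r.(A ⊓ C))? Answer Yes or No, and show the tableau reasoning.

1. a : ¬(∀r.(A ⊓ C))?  L(a) = {A, (A ⊓ B)} ∪ {∀r.(A ⊓ C)}
   open: L(a) ⊇ {A, B, ∀r.(A ⊓ C), ∀r.B, ∃r.∃r.C} (+ ∃-successors) — a ∉ ¬(∀r.(A ⊓ C)) possible
2. Hence a : ¬(∀r.(A ⊓ C)): not entailed.

No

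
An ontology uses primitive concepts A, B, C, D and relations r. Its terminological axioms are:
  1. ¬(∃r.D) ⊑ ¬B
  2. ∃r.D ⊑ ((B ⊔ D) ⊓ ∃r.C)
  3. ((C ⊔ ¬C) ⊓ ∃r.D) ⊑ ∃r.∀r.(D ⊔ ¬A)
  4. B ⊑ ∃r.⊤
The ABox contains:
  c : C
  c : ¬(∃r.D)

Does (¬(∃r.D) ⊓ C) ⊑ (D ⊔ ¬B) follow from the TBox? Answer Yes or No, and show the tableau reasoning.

1. (¬(∃r.D) ⊓ C) ⊑ (D ⊔ ¬B)  ⇔  ((∀r.¬D ⊓ C) ⊓ (¬D ⊓ B)) unsat w.r.t. T
   all branches close; clash {B, ¬B} at x₀
2. Hence (¬(∃r.D) ⊓ C) ⊑ (D ⊔ ¬B): entailed.

Yes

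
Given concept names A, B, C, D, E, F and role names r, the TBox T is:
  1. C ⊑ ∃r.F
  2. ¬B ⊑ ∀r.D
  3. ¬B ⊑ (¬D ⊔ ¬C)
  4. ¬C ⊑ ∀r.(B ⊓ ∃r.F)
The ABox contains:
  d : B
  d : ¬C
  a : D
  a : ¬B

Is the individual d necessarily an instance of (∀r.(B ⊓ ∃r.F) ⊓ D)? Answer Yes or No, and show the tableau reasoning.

No

1. d : (∀r.(B ⊓ ∃r.F) ⊓ D)?  L(d) = {B, ¬C} ∪ {(∃r.(¬B ⊔ ∀r.¬F) ⊔ ¬D)}
   apply at d: ¬C⊑∀r.(B ⊓ ∃r.F)
   open: L(d) ⊇ {B, ¬C, ¬D, ∀r.(B ⊓ ∃r.F)} — d ∉ (∀r.(B ⊓ ∃r.F) ⊓ D) possible
2. Hence d : (∀r.(B ⊓ ∃r.F) ⊓ D): not entailed.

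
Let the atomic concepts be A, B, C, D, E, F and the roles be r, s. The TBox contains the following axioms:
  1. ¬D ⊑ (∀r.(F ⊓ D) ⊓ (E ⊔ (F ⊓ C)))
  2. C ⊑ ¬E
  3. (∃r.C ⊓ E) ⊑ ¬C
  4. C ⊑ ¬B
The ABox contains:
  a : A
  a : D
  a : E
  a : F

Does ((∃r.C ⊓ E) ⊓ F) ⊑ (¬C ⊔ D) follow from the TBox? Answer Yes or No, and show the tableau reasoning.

1. ((∃r.C ⊓ E) ⊓ F) ⊑ (¬C ⊔ D)  ⇔  (((∃r.C ⊓ E) ⊓ F) ⊓ (C ⊓ ¬D)) unsat w.r.t. T
   all branches close; clash {E, ¬E} at x₀
2. Hence ((∃r.C ⊓ E) ⊓ F) ⊑ (¬C ⊔ D): entailed.

Yes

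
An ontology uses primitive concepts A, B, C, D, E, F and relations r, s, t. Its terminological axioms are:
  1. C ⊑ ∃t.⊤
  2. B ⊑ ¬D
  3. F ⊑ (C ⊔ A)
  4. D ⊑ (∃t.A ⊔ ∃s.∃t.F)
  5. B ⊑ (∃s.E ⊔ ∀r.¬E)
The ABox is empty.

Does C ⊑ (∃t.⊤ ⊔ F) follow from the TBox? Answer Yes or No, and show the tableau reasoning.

1. C ⊑ (∃t.⊤ ⊔ F)  ⇔  (C ⊓ (∀t.⊥ ⊓ ¬F)) unsat w.r.t. T
   all branches close; clash ⊥ at an ∃-successor
2. Hence C ⊑ (∃t.⊤ ⊔ F): entailed.

Yes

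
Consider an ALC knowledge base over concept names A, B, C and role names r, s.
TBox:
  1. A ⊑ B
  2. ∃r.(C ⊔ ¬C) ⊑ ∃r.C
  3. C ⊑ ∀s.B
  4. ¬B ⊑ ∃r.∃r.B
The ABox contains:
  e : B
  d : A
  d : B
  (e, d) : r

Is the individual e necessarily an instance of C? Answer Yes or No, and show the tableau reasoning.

No

1. e : C?  L(e) = {B} ∪ {¬C}
   open: L(e) ⊇ {B, ¬C, ∃r.C} (+ ∃-successors) — e ∉ C possible
2. Hence e : C: not entailed.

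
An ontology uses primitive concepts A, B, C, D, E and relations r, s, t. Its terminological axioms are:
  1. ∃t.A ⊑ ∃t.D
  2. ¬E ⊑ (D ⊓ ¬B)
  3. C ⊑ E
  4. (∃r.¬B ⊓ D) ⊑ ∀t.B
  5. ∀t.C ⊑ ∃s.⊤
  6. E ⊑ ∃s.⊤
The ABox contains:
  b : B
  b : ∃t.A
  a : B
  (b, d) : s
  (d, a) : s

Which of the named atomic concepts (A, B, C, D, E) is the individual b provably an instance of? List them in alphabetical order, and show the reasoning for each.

{B, E}

1. b : A?  L(b) = {B, ∃t.A} ∪ {¬A}
   apply at b: ∃t.A⊑∃t.D
   open: L(b) ⊇ {B, E, ¬A, ¬C, ∀r.B, …} (+ ∃-successors) — b ∉ A possible
2. b : B?  L(b) = {B, ∃t.A} ∪ {¬B}
   clash {B, ¬B} at b — b ∈ B
3. b : C?  L(b) = {B, ∃t.A} ∪ {¬C}
   apply at b: ∃t.A⊑∃t.D
   open: L(b) ⊇ {B, E, ¬C, ∀r.B, ∃s.⊤, …} (+ ∃-successors) — b ∉ C possible
4. b : D?  L(b) = {B, ∃t.A} ∪ {¬D}
   apply at b: ∃t.A⊑∃t.D
   open: L(b) ⊇ {B, E, ¬C, ¬D, ∃s.⊤, …} (+ ∃-successors) — b ∉ D possible
5. b : E?  L(b) = {B, ∃t.A} ∪ {¬E}
   clash {E, ¬E} at b — b ∈ E
6. Entailed for b: {B, E}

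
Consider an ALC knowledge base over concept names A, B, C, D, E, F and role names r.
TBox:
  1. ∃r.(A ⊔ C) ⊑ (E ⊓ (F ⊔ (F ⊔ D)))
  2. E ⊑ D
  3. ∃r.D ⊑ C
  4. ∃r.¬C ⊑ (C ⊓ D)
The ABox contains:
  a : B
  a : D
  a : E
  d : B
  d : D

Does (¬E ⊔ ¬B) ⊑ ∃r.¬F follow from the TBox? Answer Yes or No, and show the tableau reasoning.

No

1. (¬E ⊔ ¬B) ⊑ ∃r.¬F  ⇔  ((¬E ⊔ ¬B) ⊓ ∀r.F) unsat w.r.t. T
   open: L(x₀) ⊇ {¬E, ∀r.(¬A ⊓ ¬C), ∀r.C, ∀r.F, ∀r.¬D}
2. Hence (¬E ⊔ ¬B) ⊑ ∃r.¬F: not entailed.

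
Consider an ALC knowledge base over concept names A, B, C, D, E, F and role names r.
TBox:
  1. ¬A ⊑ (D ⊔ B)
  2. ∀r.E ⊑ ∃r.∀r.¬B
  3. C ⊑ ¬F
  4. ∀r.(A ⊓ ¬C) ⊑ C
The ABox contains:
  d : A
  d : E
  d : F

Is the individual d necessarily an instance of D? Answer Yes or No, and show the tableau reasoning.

No

1. d : D?  L(d) = {A, E, F} ∪ {¬D}
   open: L(d) ⊇ {A, E, F, ¬C, ¬D, …} (+ ∃-successors) — d ∉ D possible
2. Hence d : D: not entailed.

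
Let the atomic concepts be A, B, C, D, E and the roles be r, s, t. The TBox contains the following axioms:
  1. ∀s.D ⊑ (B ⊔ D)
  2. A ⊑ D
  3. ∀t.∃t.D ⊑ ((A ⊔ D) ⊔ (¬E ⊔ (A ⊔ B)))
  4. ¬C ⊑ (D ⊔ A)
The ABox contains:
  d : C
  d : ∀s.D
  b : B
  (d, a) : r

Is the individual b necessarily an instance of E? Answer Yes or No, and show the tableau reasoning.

1. b : E?  L(b) = {B} ∪ {¬E}
   open: L(b) ⊇ {B, C, ¬A, ¬E, ∃s.¬D, …} (+ ∃-successors) — b ∉ E possible
2. Hence b : E: not entailed.

No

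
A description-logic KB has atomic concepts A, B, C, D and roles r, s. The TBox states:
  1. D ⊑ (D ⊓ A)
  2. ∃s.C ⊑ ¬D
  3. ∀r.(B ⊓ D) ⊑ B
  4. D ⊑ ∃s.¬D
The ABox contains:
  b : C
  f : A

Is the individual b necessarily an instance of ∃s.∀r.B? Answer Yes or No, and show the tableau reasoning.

1. b : ∃s.∀r.B?  L(b) = {C} ∪ {∀s.∃r.¬B}
   open: L(b) ⊇ {C, ¬D, ∀s.∃r.¬B, ∃r.(¬B ⊔ ¬D)} (+ ∃-successors) — b ∉ ∃s.∀r.B possible
2. Hence b : ∃s.∀r.B: not entailed.

No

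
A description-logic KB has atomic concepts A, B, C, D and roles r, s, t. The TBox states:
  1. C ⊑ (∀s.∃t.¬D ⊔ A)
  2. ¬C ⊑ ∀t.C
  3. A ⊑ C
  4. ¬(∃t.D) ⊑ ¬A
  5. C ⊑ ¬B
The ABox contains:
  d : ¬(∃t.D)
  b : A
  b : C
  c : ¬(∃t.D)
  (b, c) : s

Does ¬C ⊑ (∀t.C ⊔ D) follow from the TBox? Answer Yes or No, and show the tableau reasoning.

1. ¬C ⊑ (∀t.C ⊔ D)  ⇔  (¬C ⊓ (∃t.¬C ⊓ ¬D)) unsat w.r.t. T
   all branches close; clash {C, ¬C} at x₀
2. Hence ¬C ⊑ (∀t.C ⊔ D): entailed.

Yes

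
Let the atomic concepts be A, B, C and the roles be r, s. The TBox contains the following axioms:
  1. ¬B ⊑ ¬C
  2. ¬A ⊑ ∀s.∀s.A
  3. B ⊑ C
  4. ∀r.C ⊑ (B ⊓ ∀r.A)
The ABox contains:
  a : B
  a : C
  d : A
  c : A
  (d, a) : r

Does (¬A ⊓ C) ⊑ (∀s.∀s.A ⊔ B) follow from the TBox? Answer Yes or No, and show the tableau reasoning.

Yes

1. (¬A ⊓ C) ⊑ (∀s.∀s.A ⊔ B)  ⇔  ((¬A ⊓ C) ⊓ (∃s.∃s.¬A ⊓ ¬B)) unsat w.r.t. T
   all branches close; clash {C, ¬C} at x₀
2. Hence (¬A ⊓ C) ⊑ (∀s.∀s.A ⊔ B): entailed.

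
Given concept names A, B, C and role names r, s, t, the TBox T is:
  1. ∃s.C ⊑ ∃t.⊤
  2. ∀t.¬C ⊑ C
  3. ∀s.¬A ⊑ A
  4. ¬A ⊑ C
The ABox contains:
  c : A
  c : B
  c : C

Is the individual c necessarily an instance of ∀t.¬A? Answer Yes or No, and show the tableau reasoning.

No

1. c : ∀t.¬A?  L(c) = {A, B, C} ∪ {∃t.A}
   open: L(c) ⊇ {A, B, C, ∀s.¬C, ∃t.A} (+ ∃-successors) — c ∉ ∀t.¬A possible
2. Hence c : ∀t.¬A: not entailed.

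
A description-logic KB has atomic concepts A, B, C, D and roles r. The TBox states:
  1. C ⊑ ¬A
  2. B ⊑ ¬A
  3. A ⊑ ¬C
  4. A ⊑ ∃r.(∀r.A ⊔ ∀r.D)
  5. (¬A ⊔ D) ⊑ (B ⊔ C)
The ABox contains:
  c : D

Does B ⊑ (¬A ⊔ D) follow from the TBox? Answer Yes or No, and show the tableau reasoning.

Yes

1. B ⊑ (¬A ⊔ D)  ⇔  (B ⊓ (A ⊓ ¬D)) unsat w.r.t. T
   all branches close; clash {A, ¬A} at x₀
2. Hence B ⊑ (¬A ⊔ D): entailed.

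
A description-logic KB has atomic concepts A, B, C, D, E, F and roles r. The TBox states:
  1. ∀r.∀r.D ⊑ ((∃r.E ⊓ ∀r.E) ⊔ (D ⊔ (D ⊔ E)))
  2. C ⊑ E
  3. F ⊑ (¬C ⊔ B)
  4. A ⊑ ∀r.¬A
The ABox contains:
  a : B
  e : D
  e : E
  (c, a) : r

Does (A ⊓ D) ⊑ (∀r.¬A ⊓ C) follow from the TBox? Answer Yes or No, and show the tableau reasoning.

1. (A ⊓ D) ⊑ (∀r.¬A ⊓ C)  ⇔  ((A ⊓ D) ⊓ (∃r.A ⊔ ¬C)) unsat w.r.t. T
   apply at x₀: A⊑∀r.¬A
   open: L(x₀) ⊇ {A, D, ¬C, ¬F, ∀r.¬A, …} (+ ∃-successors)
2. Hence (A ⊓ D) ⊑ (∀r.¬A ⊓ C): not entailed.

No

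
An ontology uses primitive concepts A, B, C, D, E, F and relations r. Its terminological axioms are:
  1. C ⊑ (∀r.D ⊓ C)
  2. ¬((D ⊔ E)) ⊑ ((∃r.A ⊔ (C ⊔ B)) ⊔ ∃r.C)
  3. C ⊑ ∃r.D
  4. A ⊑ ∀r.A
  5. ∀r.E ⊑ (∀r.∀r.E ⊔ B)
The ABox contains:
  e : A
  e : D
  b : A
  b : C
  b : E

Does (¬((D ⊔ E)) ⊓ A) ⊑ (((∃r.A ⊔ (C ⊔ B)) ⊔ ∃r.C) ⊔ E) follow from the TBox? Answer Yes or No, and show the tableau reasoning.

Yes

1. (¬((D ⊔ E)) ⊓ A) ⊑ (((∃r.A ⊔ (C ⊔ B)) ⊔ ∃r.C) ⊔ E)  ⇔  (((¬D ⊓ ¬E) ⊓ A) ⊓ (((∀r.¬A ⊓ (¬C ⊓ ¬B)) ⊓ ∀r.¬C) ⊓ ¬E)) unsat w.r.t. T
   all branches close; clash {B, ¬B} at x₀
2. Hence (¬((D ⊔ E)) ⊓ A) ⊑ (((∃r.A ⊔ (C ⊔ B)) ⊔ ∃r.C) ⊔ E): entailed.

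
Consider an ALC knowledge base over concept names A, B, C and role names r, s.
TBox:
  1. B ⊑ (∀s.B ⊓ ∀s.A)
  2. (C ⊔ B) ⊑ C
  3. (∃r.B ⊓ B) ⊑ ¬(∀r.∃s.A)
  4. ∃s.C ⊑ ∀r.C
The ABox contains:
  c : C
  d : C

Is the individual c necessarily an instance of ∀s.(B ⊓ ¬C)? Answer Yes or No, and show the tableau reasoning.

1. c : ∀s.(B ⊓ ¬C)?  L(c) = {C} ∪ {∃s.(¬B ⊔ C)}
   open: L(c) ⊇ {C, ¬B, ∀s.¬C, ∃s.(¬B ⊔ C)} (+ ∃-successors) — c ∉ ∀s.(B ⊓ ¬C) possible
2. Hence c : ∀s.(B ⊓ ¬C): not entailed.

No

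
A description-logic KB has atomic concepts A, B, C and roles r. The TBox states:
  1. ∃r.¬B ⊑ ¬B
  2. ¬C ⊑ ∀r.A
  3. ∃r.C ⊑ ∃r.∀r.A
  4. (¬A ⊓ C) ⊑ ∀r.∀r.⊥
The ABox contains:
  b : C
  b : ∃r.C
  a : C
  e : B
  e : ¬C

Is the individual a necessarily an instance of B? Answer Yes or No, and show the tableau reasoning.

No

1. a : B?  L(a) = {C} ∪ {¬B}
   open: L(a) ⊇ {A, C, ¬B, ∀r.¬C} — a ∉ B possible
2. Hence a : B: not entailed.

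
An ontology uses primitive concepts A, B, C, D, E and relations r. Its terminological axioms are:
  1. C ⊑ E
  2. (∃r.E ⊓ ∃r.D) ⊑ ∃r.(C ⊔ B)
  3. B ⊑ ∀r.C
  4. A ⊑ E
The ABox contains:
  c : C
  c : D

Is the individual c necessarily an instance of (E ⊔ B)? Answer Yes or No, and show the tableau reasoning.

1. c : (E ⊔ B)?  L(c) = {C, D} ∪ {(¬E ⊓ ¬B)}
   clash {E, ¬E} at c — c ∈ (E ⊔ B)
2. Hence c : (E ⊔ B): entailed.

Yes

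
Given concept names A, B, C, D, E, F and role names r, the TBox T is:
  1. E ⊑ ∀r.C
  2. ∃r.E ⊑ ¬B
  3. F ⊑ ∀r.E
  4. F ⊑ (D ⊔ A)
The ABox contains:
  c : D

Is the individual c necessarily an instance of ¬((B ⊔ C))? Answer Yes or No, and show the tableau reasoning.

No

1. c : ¬((B ⊔ C))?  L(c) = {D} ∪ {(B ⊔ C)}
   open: L(c) ⊇ {B, D, ¬E, ¬F, ∀r.¬E} — c ∉ ¬((B ⊔ C)) possible
2. Hence c : ¬((B ⊔ C)): not entailed.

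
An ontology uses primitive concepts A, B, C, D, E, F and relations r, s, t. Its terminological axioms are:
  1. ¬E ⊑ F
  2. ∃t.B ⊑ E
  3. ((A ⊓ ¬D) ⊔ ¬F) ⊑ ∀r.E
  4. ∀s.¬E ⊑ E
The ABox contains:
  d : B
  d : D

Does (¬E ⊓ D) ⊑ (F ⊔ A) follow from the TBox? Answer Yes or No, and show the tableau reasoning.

1. (¬E ⊓ D) ⊑ (F ⊔ A)  ⇔  ((¬E ⊓ D) ⊓ (¬F ⊓ ¬A)) unsat w.r.t. T
   all branches close; clash {F, ¬F} at x₀
2. Hence (¬E ⊓ D) ⊑ (F ⊔ A): entailed.

Yes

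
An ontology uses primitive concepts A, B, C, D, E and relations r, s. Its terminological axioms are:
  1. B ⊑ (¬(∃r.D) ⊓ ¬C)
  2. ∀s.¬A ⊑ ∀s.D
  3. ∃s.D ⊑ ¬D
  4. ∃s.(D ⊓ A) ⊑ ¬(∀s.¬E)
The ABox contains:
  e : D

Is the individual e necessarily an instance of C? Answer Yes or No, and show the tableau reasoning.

No

1. e : C?  L(e) = {D} ∪ {¬C}
   open: L(e) ⊇ {D, ¬B, ¬C, ∀s.(¬D ⊔ ¬A), ∀s.¬D, …} (+ ∃-successors) — e ∉ C possible
2. Hence e : C: not entailed.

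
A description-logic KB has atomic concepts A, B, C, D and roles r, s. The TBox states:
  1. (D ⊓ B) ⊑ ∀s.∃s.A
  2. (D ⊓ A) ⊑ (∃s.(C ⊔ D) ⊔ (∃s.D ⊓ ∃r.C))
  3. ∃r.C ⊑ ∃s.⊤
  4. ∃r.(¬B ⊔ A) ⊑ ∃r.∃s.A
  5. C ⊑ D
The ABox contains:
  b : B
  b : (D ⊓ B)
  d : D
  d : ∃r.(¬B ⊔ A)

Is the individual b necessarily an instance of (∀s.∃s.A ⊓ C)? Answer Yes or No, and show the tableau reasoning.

1. b : (∀s.∃s.A ⊓ C)?  L(b) = {B, (D ⊓ B)} ∪ {(∃s.∀s.¬A ⊔ ¬C)}
   apply at b: (D ⊓ B)⊑∀s.∃s.A
   open: L(b) ⊇ {B, D, ¬A, ¬C, ∀r.(B ⊓ ¬A), …} — b ∉ (∀s.∃s.A ⊓ C) possible
2. Hence b : (∀s.∃s.A ⊓ C): not entailed.

No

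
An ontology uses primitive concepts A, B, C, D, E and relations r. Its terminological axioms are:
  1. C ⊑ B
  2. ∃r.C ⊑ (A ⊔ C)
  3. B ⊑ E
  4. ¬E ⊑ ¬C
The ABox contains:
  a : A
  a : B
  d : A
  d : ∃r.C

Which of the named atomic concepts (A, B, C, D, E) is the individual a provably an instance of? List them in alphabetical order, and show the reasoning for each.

{A, B, E}

1. a : A?  L(a) = {A, B} ∪ {¬A}
   clash {A, ¬A} at a — a ∈ A
2. a : B?  L(a) = {A, B} ∪ {¬B}
   clash {B, ¬B} at a — a ∈ B
3. a : C?  L(a) = {A, B} ∪ {¬C}
   apply at a: B⊑E
   open: L(a) ⊇ {A, B, E, ¬C, ∀r.¬C} — a ∉ C possible
4. a : D?  L(a) = {A, B} ∪ {¬D}
   apply at a: B⊑E
   open: L(a) ⊇ {A, B, E, ¬D, ∀r.¬C} — a ∉ D possible
5. a : E?  L(a) = {A, B} ∪ {¬E}
   clash {E, ¬E} at a — a ∈ E
6. Entailed for a: {A, B, E}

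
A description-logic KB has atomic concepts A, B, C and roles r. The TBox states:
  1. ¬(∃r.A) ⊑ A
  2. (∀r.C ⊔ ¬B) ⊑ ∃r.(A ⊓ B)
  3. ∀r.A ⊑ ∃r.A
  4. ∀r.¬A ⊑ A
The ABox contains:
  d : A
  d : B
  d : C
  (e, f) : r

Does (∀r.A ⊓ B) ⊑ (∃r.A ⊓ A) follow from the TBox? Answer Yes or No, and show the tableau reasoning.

No

1. (∀r.A ⊓ B) ⊑ (∃r.A ⊓ A)  ⇔  ((∀r.A ⊓ B) ⊓ (∀r.¬A ⊔ ¬A)) unsat w.r.t. T
   apply at x₀: ∀r.A⊑∃r.A
   open: L(x₀) ⊇ {B, ¬A, ∀r.A, ∃r.A, ∃r.¬C} (+ ∃-successors)
2. Hence (∀r.A ⊓ B) ⊑ (∃r.A ⊓ A): not entailed.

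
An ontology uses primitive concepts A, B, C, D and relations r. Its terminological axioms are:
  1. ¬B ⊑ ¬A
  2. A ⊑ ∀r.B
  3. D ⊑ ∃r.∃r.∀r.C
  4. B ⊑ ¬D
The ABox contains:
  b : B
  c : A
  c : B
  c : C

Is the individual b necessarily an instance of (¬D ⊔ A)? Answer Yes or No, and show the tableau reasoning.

1. b : (¬D ⊔ A)?  L(b) = {B} ∪ {(D ⊓ ¬A)}
   clash {D, ¬D} at b — b ∈ (¬D ⊔ A)
2. Hence b : (¬D ⊔ A): entailed.

Yes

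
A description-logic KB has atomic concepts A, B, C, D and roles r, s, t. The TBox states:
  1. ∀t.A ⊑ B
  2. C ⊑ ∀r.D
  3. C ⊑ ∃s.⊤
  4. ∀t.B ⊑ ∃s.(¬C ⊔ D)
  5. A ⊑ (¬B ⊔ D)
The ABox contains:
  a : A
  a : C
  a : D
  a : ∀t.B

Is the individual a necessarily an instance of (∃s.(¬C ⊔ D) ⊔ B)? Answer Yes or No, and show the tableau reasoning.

Yes

1. a : (∃s.(¬C ⊔ D) ⊔ B)?  L(a) = {A, C, D, ∀t.B} ∪ {(∀s.(C ⊓ ¬D) ⊓ ¬B)}
   clash {B, ¬B} at a — a ∈ (∃s.(¬C ⊔ D) ⊔ B)
2. Hence a : (∃s.(¬C ⊔ D) ⊔ B): entailed.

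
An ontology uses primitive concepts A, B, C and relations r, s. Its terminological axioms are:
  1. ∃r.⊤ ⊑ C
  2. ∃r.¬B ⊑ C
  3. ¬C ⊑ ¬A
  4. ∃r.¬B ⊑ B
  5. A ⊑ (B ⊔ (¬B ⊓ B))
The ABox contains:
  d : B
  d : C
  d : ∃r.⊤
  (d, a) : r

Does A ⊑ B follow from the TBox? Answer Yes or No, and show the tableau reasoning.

1. A ⊑ B  ⇔  (A ⊓ ¬B) unsat w.r.t. T
   all branches close; clash {A, ¬A} at x₀
2. Hence A ⊑ B: entailed.

Yes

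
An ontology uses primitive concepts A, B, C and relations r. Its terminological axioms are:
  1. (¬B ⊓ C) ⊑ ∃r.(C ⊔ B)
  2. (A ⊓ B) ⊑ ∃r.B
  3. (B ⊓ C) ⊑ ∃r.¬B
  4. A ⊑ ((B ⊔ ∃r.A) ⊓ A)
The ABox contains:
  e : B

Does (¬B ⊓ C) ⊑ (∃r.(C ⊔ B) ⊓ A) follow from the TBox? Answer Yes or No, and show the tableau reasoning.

1. (¬B ⊓ C) ⊑ (∃r.(C ⊔ B) ⊓ A)  ⇔  ((¬B ⊓ C) ⊓ (∀r.(¬C ⊓ ¬B) ⊔ ¬A)) unsat w.r.t. T
   apply at x₀: (¬B ⊓ C)⊑∃r.(C ⊔ B)
   open: L(x₀) ⊇ {C, ¬A, ¬B, ∃r.(C ⊔ B)} (+ ∃-successors)
2. Hence (¬B ⊓ C) ⊑ (∃r.(C ⊔ B) ⊓ A): not entailed.

No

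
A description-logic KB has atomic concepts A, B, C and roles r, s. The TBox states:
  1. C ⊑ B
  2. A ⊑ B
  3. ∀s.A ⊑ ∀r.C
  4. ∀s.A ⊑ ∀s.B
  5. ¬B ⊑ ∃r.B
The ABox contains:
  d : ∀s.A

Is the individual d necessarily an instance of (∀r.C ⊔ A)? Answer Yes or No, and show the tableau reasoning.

1. d : (∀r.C ⊔ A)?  L(d) = {∀s.A} ∪ {(∃r.¬C ⊓ ¬A)}
   clash {C, ¬C} at an ∃-successor — d ∈ (∀r.C ⊔ A)
2. Hence d : (∀r.C ⊔ A): entailed.

Yes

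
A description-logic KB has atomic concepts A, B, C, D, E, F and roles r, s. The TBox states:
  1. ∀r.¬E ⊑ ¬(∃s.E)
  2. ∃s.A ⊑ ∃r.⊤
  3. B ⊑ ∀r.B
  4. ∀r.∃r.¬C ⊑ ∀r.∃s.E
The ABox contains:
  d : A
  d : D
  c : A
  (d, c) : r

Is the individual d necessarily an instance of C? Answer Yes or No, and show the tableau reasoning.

No

1. d : C?  L(d) = {A, D} ∪ {¬C}
   open: L(d) ⊇ {A, D, ¬B, ¬C, ∀s.¬A, …} (+ ∃-successors) — d ∉ C possible
2. Hence d : C: not entailed.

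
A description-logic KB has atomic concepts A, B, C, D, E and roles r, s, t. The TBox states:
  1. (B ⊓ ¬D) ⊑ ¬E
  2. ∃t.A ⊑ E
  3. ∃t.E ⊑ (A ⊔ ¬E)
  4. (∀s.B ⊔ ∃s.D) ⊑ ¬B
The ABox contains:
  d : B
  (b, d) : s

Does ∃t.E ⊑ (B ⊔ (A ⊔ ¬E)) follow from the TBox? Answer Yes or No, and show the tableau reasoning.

Yes

1. ∃t.E ⊑ (B ⊔ (A ⊔ ¬E))  ⇔  (∃t.E ⊓ (¬B ⊓ (¬A ⊓ E))) unsat w.r.t. T
   all branches close; clash {E, ¬E} at x₀
2. Hence ∃t.E ⊑ (B ⊔ (A ⊔ ¬E)): entailed.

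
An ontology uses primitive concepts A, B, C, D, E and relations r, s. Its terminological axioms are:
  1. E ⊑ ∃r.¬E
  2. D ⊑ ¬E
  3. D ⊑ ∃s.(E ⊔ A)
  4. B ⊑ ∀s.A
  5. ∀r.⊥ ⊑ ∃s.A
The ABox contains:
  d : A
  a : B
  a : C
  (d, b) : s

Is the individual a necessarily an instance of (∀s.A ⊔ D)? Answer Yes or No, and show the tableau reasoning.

1. a : (∀s.A ⊔ D)?  L(a) = {B, C} ∪ {(∃s.¬A ⊓ ¬D)}
   clash {A, ¬A} at an ∃-successor — a ∈ (∀s.A ⊔ D)
2. Hence a : (∀s.A ⊔ D): entailed.

Yes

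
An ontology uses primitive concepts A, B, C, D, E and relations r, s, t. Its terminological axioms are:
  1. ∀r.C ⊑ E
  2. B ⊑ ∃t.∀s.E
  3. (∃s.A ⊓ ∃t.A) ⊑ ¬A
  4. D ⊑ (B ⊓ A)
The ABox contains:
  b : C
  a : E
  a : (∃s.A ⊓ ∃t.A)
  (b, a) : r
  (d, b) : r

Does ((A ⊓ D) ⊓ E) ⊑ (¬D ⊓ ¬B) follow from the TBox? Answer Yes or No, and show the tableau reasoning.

1. ((A ⊓ D) ⊓ E) ⊑ (¬D ⊓ ¬B)  ⇔  (((A ⊓ D) ⊓ E) ⊓ (D ⊔ B)) unsat w.r.t. T
   apply at x₀: D⊑(B ⊓ A)
   open: L(x₀) ⊇ {A, B, D, E, ∀s.¬A, …} (+ ∃-successors)
2. Hence ((A ⊓ D) ⊓ E) ⊑ (¬D ⊓ ¬B): not entailed.

No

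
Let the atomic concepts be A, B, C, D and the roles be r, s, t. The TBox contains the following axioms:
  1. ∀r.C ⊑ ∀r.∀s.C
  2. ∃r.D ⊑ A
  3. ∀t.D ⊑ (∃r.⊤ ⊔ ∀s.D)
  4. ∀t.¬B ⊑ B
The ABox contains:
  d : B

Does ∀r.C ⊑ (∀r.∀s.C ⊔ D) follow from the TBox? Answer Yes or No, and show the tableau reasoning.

Yes

1. ∀r.C ⊑ (∀r.∀s.C ⊔ D)  ⇔  (∀r.C ⊓ (∃r.∃s.¬C ⊓ ¬D)) unsat w.r.t. T
   all branches close; clash {C, ¬C} at an ∃-successor
2. Hence ∀r.C ⊑ (∀r.∀s.C ⊔ D): entailed.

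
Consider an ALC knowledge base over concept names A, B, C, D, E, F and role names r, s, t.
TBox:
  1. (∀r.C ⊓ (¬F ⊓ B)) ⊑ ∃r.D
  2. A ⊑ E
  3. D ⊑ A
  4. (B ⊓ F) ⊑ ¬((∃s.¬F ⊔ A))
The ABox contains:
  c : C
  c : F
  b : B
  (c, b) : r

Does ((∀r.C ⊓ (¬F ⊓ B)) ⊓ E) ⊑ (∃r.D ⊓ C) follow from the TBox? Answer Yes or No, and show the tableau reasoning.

No

1. ((∀r.C ⊓ (¬F ⊓ B)) ⊓ E) ⊑ (∃r.D ⊓ C)  ⇔  (((∀r.C ⊓ (¬F ⊓ B)) ⊓ E) ⊓ (∀r.¬D ⊔ ¬C)) unsat w.r.t. T
   apply at x₀: (∀r.C ⊓ (¬F ⊓ B))⊑∃r.D
   open: L(x₀) ⊇ {B, E, ¬C, ¬D, ¬F, …} (+ ∃-successors)
2. Hence ((∀r.C ⊓ (¬F ⊓ B)) ⊓ E) ⊑ (∃r.D ⊓ C): not entailed.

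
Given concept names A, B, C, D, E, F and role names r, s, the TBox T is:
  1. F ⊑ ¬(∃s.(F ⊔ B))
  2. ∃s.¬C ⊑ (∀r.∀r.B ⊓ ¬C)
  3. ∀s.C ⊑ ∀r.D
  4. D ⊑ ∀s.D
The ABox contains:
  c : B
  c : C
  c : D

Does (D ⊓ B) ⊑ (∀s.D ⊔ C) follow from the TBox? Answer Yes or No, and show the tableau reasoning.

1. (D ⊓ B) ⊑ (∀s.D ⊔ C)  ⇔  ((D ⊓ B) ⊓ (∃s.¬D ⊓ ¬C)) unsat w.r.t. T
   all branches close; clash {D, ¬D} at an ∃-successor
2. Hence (D ⊓ B) ⊑ (∀s.D ⊔ C): entailed.

Yes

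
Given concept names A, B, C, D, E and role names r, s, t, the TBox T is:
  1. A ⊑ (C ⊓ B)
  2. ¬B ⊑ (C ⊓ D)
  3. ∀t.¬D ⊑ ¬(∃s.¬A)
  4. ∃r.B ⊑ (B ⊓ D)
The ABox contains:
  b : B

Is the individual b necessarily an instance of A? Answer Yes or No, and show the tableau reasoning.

No

1. b : A?  L(b) = {B} ∪ {¬A}
   open: L(b) ⊇ {B, ¬A, ∀r.¬B, ∃t.D} (+ ∃-successors) — b ∉ A possible
2. Hence b : A: not entailed.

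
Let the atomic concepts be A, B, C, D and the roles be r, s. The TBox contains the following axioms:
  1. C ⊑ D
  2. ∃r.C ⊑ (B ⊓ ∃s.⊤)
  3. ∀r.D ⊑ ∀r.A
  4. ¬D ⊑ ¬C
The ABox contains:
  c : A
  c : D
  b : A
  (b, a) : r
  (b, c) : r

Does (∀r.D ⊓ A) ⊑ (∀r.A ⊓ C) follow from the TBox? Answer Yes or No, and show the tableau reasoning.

1. (∀r.D ⊓ A) ⊑ (∀r.A ⊓ C)  ⇔  ((∀r.D ⊓ A) ⊓ (∃r.¬A ⊔ ¬C)) unsat w.r.t. T
   apply at x₀: ∀r.D⊑∀r.A
   open: L(x₀) ⊇ {A, D, ¬C, ∀r.A, ∀r.D, …}
2. Hence (∀r.D ⊓ A) ⊑ (∀r.A ⊓ C): not entailed.

No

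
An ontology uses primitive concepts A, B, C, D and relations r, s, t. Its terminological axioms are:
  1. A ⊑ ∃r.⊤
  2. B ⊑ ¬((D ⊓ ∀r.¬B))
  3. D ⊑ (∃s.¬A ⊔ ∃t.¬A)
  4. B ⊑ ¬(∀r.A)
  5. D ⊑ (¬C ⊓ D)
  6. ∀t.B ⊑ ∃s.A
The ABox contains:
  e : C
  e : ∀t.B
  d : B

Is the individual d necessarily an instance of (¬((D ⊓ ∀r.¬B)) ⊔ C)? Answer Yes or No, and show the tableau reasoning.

Yes

1. d : (¬((D ⊓ ∀r.¬B)) ⊔ C)?  L(d) = {B} ∪ {((D ⊓ ∀r.¬B) ⊓ ¬C)}
   clash {B, ¬B} at an ∃-successor — d ∈ (¬((D ⊓ ∀r.¬B)) ⊔ C)
2. Hence d : (¬((D ⊓ ∀r.¬B)) ⊔ C): entailed.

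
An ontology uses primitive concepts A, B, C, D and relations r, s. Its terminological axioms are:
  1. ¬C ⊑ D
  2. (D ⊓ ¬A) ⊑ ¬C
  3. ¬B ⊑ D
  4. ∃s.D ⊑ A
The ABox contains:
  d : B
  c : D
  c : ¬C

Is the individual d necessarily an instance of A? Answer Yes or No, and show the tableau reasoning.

No

1. d : A?  L(d) = {B} ∪ {¬A}
   open: L(d) ⊇ {B, C, ¬A, ¬D, ∀s.¬D} — d ∉ A possible
2. Hence d : A: not entailed.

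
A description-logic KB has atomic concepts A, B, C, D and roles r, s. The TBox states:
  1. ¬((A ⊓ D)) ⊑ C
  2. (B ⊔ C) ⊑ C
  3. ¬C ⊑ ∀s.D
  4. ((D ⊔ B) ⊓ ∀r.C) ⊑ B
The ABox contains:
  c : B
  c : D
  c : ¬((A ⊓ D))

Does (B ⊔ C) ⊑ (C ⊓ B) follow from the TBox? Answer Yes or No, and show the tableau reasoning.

No

1. (B ⊔ C) ⊑ (C ⊓ B)  ⇔  ((B ⊔ C) ⊓ (¬C ⊔ ¬B)) unsat w.r.t. T
   apply at x₀: (B ⊔ C)⊑C
   open: L(x₀) ⊇ {C, ¬B, ¬D}
2. Hence (B ⊔ C) ⊑ (C ⊓ B): not entailed.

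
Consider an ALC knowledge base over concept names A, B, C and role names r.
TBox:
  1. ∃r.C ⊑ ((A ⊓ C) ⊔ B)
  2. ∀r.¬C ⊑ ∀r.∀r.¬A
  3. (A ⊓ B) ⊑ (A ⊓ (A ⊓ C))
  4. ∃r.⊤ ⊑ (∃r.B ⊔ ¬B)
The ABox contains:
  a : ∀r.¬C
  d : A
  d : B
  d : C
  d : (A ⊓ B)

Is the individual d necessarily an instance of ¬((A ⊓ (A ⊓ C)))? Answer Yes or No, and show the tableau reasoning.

No

1. d : ¬((A ⊓ (A ⊓ C)))?  L(d) = {A, B, C, (A ⊓ B)} ∪ {(A ⊓ (A ⊓ C))}
   open: L(d) ⊇ {A, B, C, ∀r.¬C, ∀r.∀r.¬A, …} — d ∉ ¬((A ⊓ (A ⊓ C))) possible
2. Hence d : ¬((A ⊓ (A ⊓ C))): not entailed.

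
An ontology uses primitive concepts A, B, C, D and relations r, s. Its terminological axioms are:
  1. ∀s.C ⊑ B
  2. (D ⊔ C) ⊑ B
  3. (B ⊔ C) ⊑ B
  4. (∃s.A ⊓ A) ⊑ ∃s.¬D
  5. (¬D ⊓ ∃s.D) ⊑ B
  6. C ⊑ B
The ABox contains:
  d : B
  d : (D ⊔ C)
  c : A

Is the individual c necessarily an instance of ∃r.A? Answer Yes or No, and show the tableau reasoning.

1. c : ∃r.A?  L(c) = {A} ∪ {∀r.¬A}
   open: L(c) ⊇ {A, ¬B, ¬C, ¬D, ∀r.¬A, …} (+ ∃-successors) — c ∉ ∃r.A possible
2. Hence c : ∃r.A: not entailed.

No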